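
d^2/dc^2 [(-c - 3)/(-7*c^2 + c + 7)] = 2*((-21*c - 20)*(-7*c^2 + c + 7) - (c + 3)*(14*c - 1)^2)/(-7*c^2 + c + 7)^3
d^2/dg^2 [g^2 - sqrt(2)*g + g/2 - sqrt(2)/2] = 2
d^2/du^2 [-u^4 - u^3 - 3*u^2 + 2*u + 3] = -12*u^2 - 6*u - 6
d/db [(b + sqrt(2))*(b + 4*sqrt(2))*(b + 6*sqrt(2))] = 3*b^2 + 22*sqrt(2)*b + 68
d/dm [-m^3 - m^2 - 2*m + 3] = -3*m^2 - 2*m - 2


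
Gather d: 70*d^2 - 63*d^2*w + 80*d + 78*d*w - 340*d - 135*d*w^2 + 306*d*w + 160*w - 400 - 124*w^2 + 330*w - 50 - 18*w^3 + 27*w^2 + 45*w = d^2*(70 - 63*w) + d*(-135*w^2 + 384*w - 260) - 18*w^3 - 97*w^2 + 535*w - 450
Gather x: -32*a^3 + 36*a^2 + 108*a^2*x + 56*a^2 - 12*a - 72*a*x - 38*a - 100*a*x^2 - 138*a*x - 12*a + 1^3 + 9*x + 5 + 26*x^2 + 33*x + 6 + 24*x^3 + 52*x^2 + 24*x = -32*a^3 + 92*a^2 - 62*a + 24*x^3 + x^2*(78 - 100*a) + x*(108*a^2 - 210*a + 66) + 12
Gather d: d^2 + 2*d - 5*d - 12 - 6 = d^2 - 3*d - 18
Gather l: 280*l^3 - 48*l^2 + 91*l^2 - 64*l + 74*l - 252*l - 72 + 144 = 280*l^3 + 43*l^2 - 242*l + 72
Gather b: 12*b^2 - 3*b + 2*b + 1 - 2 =12*b^2 - b - 1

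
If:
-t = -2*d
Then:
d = t/2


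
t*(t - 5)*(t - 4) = t^3 - 9*t^2 + 20*t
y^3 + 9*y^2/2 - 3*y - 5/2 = (y - 1)*(y + 1/2)*(y + 5)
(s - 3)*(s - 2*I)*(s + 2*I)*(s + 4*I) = s^4 - 3*s^3 + 4*I*s^3 + 4*s^2 - 12*I*s^2 - 12*s + 16*I*s - 48*I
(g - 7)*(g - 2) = g^2 - 9*g + 14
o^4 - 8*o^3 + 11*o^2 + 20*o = o*(o - 5)*(o - 4)*(o + 1)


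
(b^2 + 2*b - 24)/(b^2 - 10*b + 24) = (b + 6)/(b - 6)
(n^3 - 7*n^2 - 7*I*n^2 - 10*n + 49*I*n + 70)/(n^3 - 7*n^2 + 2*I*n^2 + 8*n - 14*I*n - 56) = (n - 5*I)/(n + 4*I)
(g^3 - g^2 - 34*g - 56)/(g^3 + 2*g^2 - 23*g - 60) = (g^2 - 5*g - 14)/(g^2 - 2*g - 15)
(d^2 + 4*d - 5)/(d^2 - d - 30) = (d - 1)/(d - 6)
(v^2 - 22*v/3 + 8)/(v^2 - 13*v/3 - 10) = (3*v - 4)/(3*v + 5)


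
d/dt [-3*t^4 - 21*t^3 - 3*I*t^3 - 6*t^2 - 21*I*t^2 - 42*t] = -12*t^3 - t^2*(63 + 9*I) - t*(12 + 42*I) - 42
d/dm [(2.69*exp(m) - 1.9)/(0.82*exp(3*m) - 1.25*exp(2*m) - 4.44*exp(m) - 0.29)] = (-4.4116*exp(3*m) + 8.0365*exp(2*m) - 4.75*exp(m) - 9.2161)*exp(m)/(0.6724*exp(6*m) - 2.05*exp(5*m) - 5.7191*exp(4*m) + 10.6244*exp(3*m) + 20.4386*exp(2*m) + 2.5752*exp(m) + 0.0841)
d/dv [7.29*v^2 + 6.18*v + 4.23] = 14.58*v + 6.18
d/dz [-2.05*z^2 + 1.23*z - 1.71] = 1.23 - 4.1*z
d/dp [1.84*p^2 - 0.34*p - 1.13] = 3.68*p - 0.34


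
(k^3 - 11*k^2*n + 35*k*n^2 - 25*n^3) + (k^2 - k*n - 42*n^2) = k^3 - 11*k^2*n + k^2 + 35*k*n^2 - k*n - 25*n^3 - 42*n^2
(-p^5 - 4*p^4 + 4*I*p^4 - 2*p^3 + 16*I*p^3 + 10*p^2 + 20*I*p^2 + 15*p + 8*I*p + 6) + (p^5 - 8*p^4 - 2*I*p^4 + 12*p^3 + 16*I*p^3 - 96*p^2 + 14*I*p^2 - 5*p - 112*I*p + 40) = -12*p^4 + 2*I*p^4 + 10*p^3 + 32*I*p^3 - 86*p^2 + 34*I*p^2 + 10*p - 104*I*p + 46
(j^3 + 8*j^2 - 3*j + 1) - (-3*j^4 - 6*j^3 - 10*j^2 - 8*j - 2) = 3*j^4 + 7*j^3 + 18*j^2 + 5*j + 3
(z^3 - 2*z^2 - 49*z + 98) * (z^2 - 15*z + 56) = z^5 - 17*z^4 + 37*z^3 + 721*z^2 - 4214*z + 5488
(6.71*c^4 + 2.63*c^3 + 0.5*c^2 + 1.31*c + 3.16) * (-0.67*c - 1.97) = -4.4957*c^5 - 14.9808*c^4 - 5.5161*c^3 - 1.8627*c^2 - 4.6979*c - 6.2252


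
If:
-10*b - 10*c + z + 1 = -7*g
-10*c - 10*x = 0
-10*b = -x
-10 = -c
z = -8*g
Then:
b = -1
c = 10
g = -89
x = -10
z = 712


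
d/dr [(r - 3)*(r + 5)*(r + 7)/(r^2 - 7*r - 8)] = (r^4 - 14*r^3 - 86*r^2 + 66*r - 727)/(r^4 - 14*r^3 + 33*r^2 + 112*r + 64)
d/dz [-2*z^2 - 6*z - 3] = -4*z - 6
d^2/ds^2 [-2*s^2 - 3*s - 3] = -4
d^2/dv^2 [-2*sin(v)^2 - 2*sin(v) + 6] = 2*sin(v) - 4*cos(2*v)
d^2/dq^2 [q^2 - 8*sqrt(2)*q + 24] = 2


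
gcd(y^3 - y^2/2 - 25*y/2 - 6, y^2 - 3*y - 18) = y + 3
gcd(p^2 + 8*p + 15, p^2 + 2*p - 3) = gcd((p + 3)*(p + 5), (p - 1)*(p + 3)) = p + 3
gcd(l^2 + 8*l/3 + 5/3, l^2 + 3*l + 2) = l + 1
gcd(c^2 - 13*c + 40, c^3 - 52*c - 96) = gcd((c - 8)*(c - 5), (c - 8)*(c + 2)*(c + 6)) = c - 8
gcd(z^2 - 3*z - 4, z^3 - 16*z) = z - 4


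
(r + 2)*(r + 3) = r^2 + 5*r + 6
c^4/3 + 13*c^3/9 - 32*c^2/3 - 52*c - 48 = (c/3 + 1)*(c - 6)*(c + 4/3)*(c + 6)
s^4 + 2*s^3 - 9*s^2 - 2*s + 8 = (s - 2)*(s - 1)*(s + 1)*(s + 4)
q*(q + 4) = q^2 + 4*q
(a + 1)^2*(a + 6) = a^3 + 8*a^2 + 13*a + 6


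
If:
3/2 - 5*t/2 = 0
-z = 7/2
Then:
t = 3/5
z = -7/2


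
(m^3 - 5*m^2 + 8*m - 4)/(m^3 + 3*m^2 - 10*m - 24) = (m^3 - 5*m^2 + 8*m - 4)/(m^3 + 3*m^2 - 10*m - 24)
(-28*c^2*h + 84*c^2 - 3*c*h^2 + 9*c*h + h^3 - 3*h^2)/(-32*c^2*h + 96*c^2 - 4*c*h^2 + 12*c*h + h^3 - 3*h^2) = (7*c - h)/(8*c - h)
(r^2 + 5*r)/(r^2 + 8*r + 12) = r*(r + 5)/(r^2 + 8*r + 12)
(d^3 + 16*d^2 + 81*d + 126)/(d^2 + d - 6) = (d^2 + 13*d + 42)/(d - 2)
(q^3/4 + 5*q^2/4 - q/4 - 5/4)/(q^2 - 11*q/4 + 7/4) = (q^2 + 6*q + 5)/(4*q - 7)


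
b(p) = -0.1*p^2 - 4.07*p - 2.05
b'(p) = -0.2*p - 4.07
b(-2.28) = 6.71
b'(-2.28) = -3.61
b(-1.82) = 5.03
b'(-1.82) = -3.71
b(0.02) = -2.13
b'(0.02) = -4.07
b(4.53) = -22.54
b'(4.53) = -4.98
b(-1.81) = 4.99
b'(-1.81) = -3.71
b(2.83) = -14.37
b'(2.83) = -4.64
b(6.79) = -34.30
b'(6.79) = -5.43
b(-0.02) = -1.97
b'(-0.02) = -4.07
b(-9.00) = 26.48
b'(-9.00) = -2.27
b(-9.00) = 26.48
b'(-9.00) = -2.27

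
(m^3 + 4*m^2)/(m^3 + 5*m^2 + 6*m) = m*(m + 4)/(m^2 + 5*m + 6)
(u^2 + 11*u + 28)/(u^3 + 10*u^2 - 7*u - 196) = (u + 4)/(u^2 + 3*u - 28)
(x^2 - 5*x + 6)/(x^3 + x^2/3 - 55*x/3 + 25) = 3*(x - 2)/(3*x^2 + 10*x - 25)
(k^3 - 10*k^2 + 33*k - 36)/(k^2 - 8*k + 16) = (k^2 - 6*k + 9)/(k - 4)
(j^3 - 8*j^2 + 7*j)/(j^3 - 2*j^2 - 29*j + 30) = j*(j - 7)/(j^2 - j - 30)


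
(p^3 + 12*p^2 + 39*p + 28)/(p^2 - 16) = (p^2 + 8*p + 7)/(p - 4)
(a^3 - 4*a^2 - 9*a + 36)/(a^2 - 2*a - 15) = (a^2 - 7*a + 12)/(a - 5)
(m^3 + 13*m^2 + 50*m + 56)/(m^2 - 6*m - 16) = (m^2 + 11*m + 28)/(m - 8)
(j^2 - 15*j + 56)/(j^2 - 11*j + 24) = (j - 7)/(j - 3)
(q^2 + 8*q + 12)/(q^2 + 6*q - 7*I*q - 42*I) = (q + 2)/(q - 7*I)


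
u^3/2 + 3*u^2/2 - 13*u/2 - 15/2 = (u/2 + 1/2)*(u - 3)*(u + 5)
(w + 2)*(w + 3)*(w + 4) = w^3 + 9*w^2 + 26*w + 24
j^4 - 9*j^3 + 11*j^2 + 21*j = j*(j - 7)*(j - 3)*(j + 1)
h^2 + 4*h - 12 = (h - 2)*(h + 6)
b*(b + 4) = b^2 + 4*b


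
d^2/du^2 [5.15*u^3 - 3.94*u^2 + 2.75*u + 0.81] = 30.9*u - 7.88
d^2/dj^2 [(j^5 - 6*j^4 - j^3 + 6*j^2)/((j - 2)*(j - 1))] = 6*(j^4 - 7*j^3 + 18*j^2 - 20*j - 8)/(j^3 - 6*j^2 + 12*j - 8)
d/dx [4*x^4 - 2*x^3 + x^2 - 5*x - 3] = 16*x^3 - 6*x^2 + 2*x - 5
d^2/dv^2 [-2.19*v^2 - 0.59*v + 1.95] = -4.38000000000000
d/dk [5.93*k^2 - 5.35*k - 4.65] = 11.86*k - 5.35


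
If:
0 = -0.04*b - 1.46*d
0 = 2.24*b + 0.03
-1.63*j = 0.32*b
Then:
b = -0.01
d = 0.00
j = 0.00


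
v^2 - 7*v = v*(v - 7)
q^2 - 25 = (q - 5)*(q + 5)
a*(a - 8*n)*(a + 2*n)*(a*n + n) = a^4*n - 6*a^3*n^2 + a^3*n - 16*a^2*n^3 - 6*a^2*n^2 - 16*a*n^3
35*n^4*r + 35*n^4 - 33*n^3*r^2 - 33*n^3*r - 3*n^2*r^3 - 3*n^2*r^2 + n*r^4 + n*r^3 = (-7*n + r)*(-n + r)*(5*n + r)*(n*r + n)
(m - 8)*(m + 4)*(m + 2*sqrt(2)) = m^3 - 4*m^2 + 2*sqrt(2)*m^2 - 32*m - 8*sqrt(2)*m - 64*sqrt(2)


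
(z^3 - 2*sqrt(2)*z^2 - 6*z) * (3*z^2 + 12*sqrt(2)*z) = 3*z^5 + 6*sqrt(2)*z^4 - 66*z^3 - 72*sqrt(2)*z^2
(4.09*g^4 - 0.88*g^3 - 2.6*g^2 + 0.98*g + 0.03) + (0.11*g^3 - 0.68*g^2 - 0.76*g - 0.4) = 4.09*g^4 - 0.77*g^3 - 3.28*g^2 + 0.22*g - 0.37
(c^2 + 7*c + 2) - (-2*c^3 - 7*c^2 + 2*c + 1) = 2*c^3 + 8*c^2 + 5*c + 1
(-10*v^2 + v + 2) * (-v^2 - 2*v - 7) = 10*v^4 + 19*v^3 + 66*v^2 - 11*v - 14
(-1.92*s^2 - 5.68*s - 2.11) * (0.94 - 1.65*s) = 3.168*s^3 + 7.5672*s^2 - 1.8577*s - 1.9834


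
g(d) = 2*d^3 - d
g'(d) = 6*d^2 - 1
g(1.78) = 9.50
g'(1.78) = 18.01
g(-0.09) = 0.09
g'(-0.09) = -0.95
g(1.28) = 2.91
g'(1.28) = 8.83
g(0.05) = -0.05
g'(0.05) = -0.98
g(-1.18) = -2.11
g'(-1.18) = 7.35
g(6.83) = 630.39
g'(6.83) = 278.89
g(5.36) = 302.62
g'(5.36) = 171.38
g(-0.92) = -0.64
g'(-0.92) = 4.08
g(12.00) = 3444.00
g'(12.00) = 863.00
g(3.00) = 51.00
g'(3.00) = 53.00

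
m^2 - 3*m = m*(m - 3)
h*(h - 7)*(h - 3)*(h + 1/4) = h^4 - 39*h^3/4 + 37*h^2/2 + 21*h/4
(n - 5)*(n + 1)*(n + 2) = n^3 - 2*n^2 - 13*n - 10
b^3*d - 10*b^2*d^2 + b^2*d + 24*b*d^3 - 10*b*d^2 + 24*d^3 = (b - 6*d)*(b - 4*d)*(b*d + d)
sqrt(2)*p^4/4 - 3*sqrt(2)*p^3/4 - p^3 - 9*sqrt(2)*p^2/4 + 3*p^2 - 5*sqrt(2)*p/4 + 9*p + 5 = (p/2 + 1/2)*(p - 5)*(p - 2*sqrt(2))*(sqrt(2)*p/2 + sqrt(2)/2)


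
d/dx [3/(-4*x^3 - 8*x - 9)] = 12*(3*x^2 + 2)/(4*x^3 + 8*x + 9)^2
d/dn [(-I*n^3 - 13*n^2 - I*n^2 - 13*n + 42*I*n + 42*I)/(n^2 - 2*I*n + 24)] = (-I*n^2 + 8*n + 11 - 28*I)/(n^2 + 8*I*n - 16)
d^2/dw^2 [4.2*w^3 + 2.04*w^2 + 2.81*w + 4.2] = 25.2*w + 4.08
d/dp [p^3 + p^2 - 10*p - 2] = 3*p^2 + 2*p - 10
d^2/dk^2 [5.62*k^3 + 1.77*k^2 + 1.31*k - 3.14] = 33.72*k + 3.54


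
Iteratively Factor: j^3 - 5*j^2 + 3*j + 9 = (j + 1)*(j^2 - 6*j + 9) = (j - 3)*(j + 1)*(j - 3)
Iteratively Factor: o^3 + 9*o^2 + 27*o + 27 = (o + 3)*(o^2 + 6*o + 9) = (o + 3)^2*(o + 3)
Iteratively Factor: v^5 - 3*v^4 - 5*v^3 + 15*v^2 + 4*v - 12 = (v - 3)*(v^4 - 5*v^2 + 4) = (v - 3)*(v + 1)*(v^3 - v^2 - 4*v + 4) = (v - 3)*(v - 2)*(v + 1)*(v^2 + v - 2) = (v - 3)*(v - 2)*(v - 1)*(v + 1)*(v + 2)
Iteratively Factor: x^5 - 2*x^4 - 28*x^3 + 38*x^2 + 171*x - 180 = (x - 5)*(x^4 + 3*x^3 - 13*x^2 - 27*x + 36) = (x - 5)*(x + 4)*(x^3 - x^2 - 9*x + 9) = (x - 5)*(x - 1)*(x + 4)*(x^2 - 9) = (x - 5)*(x - 3)*(x - 1)*(x + 4)*(x + 3)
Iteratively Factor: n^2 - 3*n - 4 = (n + 1)*(n - 4)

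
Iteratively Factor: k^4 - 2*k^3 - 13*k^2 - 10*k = (k + 1)*(k^3 - 3*k^2 - 10*k) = (k + 1)*(k + 2)*(k^2 - 5*k) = (k - 5)*(k + 1)*(k + 2)*(k)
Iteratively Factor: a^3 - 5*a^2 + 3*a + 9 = (a + 1)*(a^2 - 6*a + 9) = (a - 3)*(a + 1)*(a - 3)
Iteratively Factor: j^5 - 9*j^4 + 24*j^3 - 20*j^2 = (j - 2)*(j^4 - 7*j^3 + 10*j^2) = j*(j - 2)*(j^3 - 7*j^2 + 10*j) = j^2*(j - 2)*(j^2 - 7*j + 10) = j^2*(j - 5)*(j - 2)*(j - 2)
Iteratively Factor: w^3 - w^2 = (w)*(w^2 - w) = w^2*(w - 1)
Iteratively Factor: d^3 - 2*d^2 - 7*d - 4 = (d + 1)*(d^2 - 3*d - 4) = (d - 4)*(d + 1)*(d + 1)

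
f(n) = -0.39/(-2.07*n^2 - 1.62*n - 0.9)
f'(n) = -0.39*(4.14*n + 1.62)/(-2.07*n^2 - 1.62*n - 0.9)^2 = (-1.6146*n - 0.6318)/(2.07*n^2 + 1.62*n + 0.9)^2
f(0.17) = 0.32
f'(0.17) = -0.59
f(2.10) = 0.03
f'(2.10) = -0.02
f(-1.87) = 0.08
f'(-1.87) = 0.09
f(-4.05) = 0.01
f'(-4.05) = 0.01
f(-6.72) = 0.00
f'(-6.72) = 0.00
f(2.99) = 0.02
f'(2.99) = -0.01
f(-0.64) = 0.55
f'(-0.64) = 0.79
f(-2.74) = 0.03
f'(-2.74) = 0.03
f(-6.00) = 0.01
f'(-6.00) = 0.00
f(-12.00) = 0.00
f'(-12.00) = 0.00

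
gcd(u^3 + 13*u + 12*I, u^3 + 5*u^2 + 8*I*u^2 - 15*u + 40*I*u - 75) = u + 3*I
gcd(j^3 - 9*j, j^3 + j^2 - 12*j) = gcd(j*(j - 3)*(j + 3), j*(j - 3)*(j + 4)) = j^2 - 3*j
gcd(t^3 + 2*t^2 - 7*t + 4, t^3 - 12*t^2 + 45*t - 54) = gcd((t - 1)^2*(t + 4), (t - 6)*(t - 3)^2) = 1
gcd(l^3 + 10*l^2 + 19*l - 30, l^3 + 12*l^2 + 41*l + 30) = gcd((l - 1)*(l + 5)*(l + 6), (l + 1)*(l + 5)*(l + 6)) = l^2 + 11*l + 30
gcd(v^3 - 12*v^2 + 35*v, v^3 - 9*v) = v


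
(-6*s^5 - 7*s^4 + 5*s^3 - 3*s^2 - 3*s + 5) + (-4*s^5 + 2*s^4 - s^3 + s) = -10*s^5 - 5*s^4 + 4*s^3 - 3*s^2 - 2*s + 5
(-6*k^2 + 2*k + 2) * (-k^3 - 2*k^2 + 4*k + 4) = 6*k^5 + 10*k^4 - 30*k^3 - 20*k^2 + 16*k + 8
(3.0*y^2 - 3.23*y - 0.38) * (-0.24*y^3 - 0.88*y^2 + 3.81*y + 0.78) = -0.72*y^5 - 1.8648*y^4 + 14.3636*y^3 - 9.6319*y^2 - 3.9672*y - 0.2964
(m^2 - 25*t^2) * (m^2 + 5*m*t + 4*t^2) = m^4 + 5*m^3*t - 21*m^2*t^2 - 125*m*t^3 - 100*t^4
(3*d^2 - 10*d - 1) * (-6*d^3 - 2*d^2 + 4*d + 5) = -18*d^5 + 54*d^4 + 38*d^3 - 23*d^2 - 54*d - 5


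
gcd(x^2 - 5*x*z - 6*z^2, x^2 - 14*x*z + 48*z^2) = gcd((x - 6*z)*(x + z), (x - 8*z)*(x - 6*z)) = x - 6*z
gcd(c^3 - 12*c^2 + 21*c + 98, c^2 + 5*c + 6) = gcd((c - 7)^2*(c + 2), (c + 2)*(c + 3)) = c + 2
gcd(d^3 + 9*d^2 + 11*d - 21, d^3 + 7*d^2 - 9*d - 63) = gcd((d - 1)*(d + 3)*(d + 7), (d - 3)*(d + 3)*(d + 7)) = d^2 + 10*d + 21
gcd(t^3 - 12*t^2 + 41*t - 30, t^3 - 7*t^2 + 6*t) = t^2 - 7*t + 6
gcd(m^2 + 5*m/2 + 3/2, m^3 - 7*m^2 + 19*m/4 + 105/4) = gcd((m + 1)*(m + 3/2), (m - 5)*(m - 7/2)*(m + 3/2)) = m + 3/2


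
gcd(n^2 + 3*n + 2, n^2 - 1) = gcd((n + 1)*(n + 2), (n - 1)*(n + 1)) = n + 1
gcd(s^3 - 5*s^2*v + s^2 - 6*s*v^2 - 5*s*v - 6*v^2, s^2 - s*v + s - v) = s + 1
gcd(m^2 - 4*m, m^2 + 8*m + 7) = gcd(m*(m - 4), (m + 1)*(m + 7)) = 1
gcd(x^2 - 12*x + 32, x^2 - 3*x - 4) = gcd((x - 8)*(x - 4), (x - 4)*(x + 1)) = x - 4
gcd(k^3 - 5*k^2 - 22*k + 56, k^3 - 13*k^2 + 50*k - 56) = k^2 - 9*k + 14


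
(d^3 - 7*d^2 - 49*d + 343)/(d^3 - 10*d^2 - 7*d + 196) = (d + 7)/(d + 4)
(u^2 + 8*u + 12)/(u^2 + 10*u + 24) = (u + 2)/(u + 4)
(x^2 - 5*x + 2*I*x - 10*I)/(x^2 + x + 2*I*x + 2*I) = (x - 5)/(x + 1)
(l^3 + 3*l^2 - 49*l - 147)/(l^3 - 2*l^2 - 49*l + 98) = (l + 3)/(l - 2)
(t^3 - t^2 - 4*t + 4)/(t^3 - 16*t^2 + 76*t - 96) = (t^2 + t - 2)/(t^2 - 14*t + 48)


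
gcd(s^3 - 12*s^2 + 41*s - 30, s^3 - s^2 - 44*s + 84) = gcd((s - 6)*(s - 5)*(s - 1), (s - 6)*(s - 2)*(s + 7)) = s - 6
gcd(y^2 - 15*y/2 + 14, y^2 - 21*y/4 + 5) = y - 4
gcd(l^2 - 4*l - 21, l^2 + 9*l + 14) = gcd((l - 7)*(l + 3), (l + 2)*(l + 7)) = 1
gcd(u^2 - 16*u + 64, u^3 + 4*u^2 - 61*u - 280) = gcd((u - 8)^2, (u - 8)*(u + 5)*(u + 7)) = u - 8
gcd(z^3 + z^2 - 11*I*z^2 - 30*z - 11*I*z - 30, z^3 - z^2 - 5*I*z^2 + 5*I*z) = z - 5*I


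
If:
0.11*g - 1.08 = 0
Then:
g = 9.82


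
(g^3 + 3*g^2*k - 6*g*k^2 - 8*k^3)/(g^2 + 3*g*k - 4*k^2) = (g^2 - g*k - 2*k^2)/(g - k)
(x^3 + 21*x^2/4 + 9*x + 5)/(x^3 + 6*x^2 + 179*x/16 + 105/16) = 4*(x^2 + 4*x + 4)/(4*x^2 + 19*x + 21)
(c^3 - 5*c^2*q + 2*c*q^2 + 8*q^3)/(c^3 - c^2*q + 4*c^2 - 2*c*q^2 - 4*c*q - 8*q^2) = (c - 4*q)/(c + 4)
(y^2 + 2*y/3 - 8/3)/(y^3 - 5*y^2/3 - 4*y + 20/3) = (3*y - 4)/(3*y^2 - 11*y + 10)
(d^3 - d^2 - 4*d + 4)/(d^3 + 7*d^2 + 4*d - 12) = (d - 2)/(d + 6)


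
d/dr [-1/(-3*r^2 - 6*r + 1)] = 6*(-r - 1)/(3*r^2 + 6*r - 1)^2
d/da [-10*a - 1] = -10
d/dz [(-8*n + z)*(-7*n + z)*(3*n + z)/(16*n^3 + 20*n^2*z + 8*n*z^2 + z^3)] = 2*n*(-796*n^3 - 370*n^2*z - 11*n*z^2 + 10*z^3)/(128*n^5 + 256*n^4*z + 200*n^3*z^2 + 76*n^2*z^3 + 14*n*z^4 + z^5)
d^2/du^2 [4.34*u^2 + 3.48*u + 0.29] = 8.68000000000000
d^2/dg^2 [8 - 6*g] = 0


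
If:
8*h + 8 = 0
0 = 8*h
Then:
No Solution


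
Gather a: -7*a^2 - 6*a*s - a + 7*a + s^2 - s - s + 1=-7*a^2 + a*(6 - 6*s) + s^2 - 2*s + 1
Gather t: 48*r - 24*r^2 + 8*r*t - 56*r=-24*r^2 + 8*r*t - 8*r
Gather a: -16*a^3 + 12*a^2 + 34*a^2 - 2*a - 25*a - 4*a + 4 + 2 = -16*a^3 + 46*a^2 - 31*a + 6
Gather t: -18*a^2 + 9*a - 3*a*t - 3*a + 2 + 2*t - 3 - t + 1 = -18*a^2 + 6*a + t*(1 - 3*a)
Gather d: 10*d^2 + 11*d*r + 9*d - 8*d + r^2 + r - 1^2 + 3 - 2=10*d^2 + d*(11*r + 1) + r^2 + r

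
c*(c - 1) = c^2 - c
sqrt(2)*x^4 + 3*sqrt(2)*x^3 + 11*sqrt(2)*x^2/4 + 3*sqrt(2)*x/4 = x*(x + 1/2)*(x + 3/2)*(sqrt(2)*x + sqrt(2))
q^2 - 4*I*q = q*(q - 4*I)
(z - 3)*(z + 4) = z^2 + z - 12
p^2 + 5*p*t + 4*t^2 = (p + t)*(p + 4*t)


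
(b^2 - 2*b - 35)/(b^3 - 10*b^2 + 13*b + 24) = (b^2 - 2*b - 35)/(b^3 - 10*b^2 + 13*b + 24)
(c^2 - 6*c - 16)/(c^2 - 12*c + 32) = (c + 2)/(c - 4)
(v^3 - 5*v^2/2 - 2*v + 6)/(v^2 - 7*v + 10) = (v^2 - v/2 - 3)/(v - 5)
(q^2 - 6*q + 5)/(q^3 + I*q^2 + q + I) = (q^2 - 6*q + 5)/(q^3 + I*q^2 + q + I)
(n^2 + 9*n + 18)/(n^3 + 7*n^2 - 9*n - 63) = (n + 6)/(n^2 + 4*n - 21)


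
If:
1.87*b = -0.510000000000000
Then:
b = -0.27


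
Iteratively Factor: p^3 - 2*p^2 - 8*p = (p - 4)*(p^2 + 2*p) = p*(p - 4)*(p + 2)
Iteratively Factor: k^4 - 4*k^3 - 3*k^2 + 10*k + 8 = (k + 1)*(k^3 - 5*k^2 + 2*k + 8) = (k - 4)*(k + 1)*(k^2 - k - 2) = (k - 4)*(k - 2)*(k + 1)*(k + 1)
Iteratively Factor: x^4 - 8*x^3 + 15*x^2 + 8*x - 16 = (x - 4)*(x^3 - 4*x^2 - x + 4) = (x - 4)^2*(x^2 - 1) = (x - 4)^2*(x + 1)*(x - 1)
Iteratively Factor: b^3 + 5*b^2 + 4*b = (b + 1)*(b^2 + 4*b) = b*(b + 1)*(b + 4)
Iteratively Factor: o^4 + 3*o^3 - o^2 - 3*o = (o + 1)*(o^3 + 2*o^2 - 3*o) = (o + 1)*(o + 3)*(o^2 - o) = o*(o + 1)*(o + 3)*(o - 1)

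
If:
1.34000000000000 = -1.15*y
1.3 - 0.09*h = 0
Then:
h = 14.44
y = -1.17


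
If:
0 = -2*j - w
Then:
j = -w/2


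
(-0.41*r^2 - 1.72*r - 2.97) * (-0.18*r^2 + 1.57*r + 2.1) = 0.0738*r^4 - 0.3341*r^3 - 3.0268*r^2 - 8.2749*r - 6.237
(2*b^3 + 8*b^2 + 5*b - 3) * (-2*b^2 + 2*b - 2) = -4*b^5 - 12*b^4 + 2*b^3 - 16*b + 6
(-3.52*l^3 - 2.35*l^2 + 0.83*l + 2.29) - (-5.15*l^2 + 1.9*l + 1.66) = -3.52*l^3 + 2.8*l^2 - 1.07*l + 0.63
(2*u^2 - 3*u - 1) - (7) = 2*u^2 - 3*u - 8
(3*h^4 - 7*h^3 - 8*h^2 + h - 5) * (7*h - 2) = 21*h^5 - 55*h^4 - 42*h^3 + 23*h^2 - 37*h + 10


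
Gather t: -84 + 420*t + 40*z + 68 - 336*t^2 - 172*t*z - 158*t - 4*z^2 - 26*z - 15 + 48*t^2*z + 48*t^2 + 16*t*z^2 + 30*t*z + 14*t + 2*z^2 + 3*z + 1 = t^2*(48*z - 288) + t*(16*z^2 - 142*z + 276) - 2*z^2 + 17*z - 30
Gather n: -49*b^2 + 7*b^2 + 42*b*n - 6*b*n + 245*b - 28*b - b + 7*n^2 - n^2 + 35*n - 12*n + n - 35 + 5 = -42*b^2 + 216*b + 6*n^2 + n*(36*b + 24) - 30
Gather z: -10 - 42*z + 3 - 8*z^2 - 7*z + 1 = -8*z^2 - 49*z - 6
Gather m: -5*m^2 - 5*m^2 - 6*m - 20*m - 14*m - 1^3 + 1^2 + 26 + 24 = -10*m^2 - 40*m + 50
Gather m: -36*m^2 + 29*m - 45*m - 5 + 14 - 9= -36*m^2 - 16*m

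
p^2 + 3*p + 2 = (p + 1)*(p + 2)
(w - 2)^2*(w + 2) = w^3 - 2*w^2 - 4*w + 8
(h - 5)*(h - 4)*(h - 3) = h^3 - 12*h^2 + 47*h - 60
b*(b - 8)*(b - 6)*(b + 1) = b^4 - 13*b^3 + 34*b^2 + 48*b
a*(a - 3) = a^2 - 3*a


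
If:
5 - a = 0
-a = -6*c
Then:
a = 5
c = 5/6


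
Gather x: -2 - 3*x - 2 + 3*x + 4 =0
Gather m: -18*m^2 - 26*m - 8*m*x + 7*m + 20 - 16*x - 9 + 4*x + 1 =-18*m^2 + m*(-8*x - 19) - 12*x + 12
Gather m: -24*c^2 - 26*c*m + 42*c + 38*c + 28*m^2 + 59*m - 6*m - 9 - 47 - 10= -24*c^2 + 80*c + 28*m^2 + m*(53 - 26*c) - 66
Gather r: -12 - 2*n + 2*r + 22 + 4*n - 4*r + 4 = 2*n - 2*r + 14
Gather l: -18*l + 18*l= 0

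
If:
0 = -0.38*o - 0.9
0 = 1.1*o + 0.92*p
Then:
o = -2.37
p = 2.83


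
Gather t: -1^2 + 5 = 4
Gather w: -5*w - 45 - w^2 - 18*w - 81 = -w^2 - 23*w - 126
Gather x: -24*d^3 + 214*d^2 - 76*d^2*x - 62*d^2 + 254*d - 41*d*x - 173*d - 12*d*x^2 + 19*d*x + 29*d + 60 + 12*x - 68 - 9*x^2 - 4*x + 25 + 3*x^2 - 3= -24*d^3 + 152*d^2 + 110*d + x^2*(-12*d - 6) + x*(-76*d^2 - 22*d + 8) + 14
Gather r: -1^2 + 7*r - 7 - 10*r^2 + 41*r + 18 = -10*r^2 + 48*r + 10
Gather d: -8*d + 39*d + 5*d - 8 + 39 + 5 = 36*d + 36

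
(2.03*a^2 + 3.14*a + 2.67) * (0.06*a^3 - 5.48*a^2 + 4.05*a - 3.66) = 0.1218*a^5 - 10.936*a^4 - 8.8255*a^3 - 9.3444*a^2 - 0.678900000000002*a - 9.7722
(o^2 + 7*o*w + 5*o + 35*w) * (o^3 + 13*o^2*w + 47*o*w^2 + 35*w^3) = o^5 + 20*o^4*w + 5*o^4 + 138*o^3*w^2 + 100*o^3*w + 364*o^2*w^3 + 690*o^2*w^2 + 245*o*w^4 + 1820*o*w^3 + 1225*w^4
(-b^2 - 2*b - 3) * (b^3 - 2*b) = -b^5 - 2*b^4 - b^3 + 4*b^2 + 6*b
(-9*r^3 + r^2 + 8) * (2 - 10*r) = 90*r^4 - 28*r^3 + 2*r^2 - 80*r + 16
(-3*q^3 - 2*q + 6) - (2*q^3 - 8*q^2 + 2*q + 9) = -5*q^3 + 8*q^2 - 4*q - 3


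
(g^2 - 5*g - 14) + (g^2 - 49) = 2*g^2 - 5*g - 63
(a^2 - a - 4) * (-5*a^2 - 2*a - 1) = -5*a^4 + 3*a^3 + 21*a^2 + 9*a + 4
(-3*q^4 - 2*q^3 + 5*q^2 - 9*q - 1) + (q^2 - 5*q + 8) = -3*q^4 - 2*q^3 + 6*q^2 - 14*q + 7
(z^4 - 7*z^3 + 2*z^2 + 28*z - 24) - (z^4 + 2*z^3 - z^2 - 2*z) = -9*z^3 + 3*z^2 + 30*z - 24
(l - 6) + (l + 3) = 2*l - 3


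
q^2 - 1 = (q - 1)*(q + 1)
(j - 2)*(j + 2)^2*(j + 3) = j^4 + 5*j^3 + 2*j^2 - 20*j - 24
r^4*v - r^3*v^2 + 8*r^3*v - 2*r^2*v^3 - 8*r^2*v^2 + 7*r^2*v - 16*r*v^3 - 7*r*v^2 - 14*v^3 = (r + 7)*(r - 2*v)*(r + v)*(r*v + v)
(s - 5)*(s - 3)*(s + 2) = s^3 - 6*s^2 - s + 30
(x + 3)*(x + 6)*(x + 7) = x^3 + 16*x^2 + 81*x + 126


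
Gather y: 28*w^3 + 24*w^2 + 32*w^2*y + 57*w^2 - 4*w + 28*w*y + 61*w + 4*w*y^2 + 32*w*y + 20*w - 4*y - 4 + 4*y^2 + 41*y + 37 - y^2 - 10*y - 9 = 28*w^3 + 81*w^2 + 77*w + y^2*(4*w + 3) + y*(32*w^2 + 60*w + 27) + 24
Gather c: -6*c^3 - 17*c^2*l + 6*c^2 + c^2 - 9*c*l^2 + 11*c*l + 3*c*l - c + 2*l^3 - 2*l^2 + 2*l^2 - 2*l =-6*c^3 + c^2*(7 - 17*l) + c*(-9*l^2 + 14*l - 1) + 2*l^3 - 2*l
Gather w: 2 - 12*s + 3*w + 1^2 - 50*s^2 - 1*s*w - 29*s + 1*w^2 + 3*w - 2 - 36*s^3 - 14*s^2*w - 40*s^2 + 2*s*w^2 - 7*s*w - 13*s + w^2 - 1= -36*s^3 - 90*s^2 - 54*s + w^2*(2*s + 2) + w*(-14*s^2 - 8*s + 6)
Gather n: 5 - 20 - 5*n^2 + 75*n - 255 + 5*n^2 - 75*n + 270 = 0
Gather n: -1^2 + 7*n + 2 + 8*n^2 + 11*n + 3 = 8*n^2 + 18*n + 4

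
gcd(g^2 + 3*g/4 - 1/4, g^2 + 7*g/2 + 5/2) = g + 1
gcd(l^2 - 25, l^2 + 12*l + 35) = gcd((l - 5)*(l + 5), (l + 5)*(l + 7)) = l + 5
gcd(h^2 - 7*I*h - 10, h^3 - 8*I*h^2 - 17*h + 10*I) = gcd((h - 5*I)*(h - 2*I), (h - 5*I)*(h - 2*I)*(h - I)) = h^2 - 7*I*h - 10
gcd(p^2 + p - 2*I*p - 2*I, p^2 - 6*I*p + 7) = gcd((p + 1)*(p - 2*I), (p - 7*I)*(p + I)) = 1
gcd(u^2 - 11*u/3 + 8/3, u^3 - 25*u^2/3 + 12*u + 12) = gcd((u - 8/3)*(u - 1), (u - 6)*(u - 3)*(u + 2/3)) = 1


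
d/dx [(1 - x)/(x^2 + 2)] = (-x^2 + 2*x*(x - 1) - 2)/(x^2 + 2)^2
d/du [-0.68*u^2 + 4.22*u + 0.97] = 4.22 - 1.36*u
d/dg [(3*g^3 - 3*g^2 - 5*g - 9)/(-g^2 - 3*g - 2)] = (-3*g^4 - 18*g^3 - 14*g^2 - 6*g - 17)/(g^4 + 6*g^3 + 13*g^2 + 12*g + 4)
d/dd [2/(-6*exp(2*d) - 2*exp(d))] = (6*exp(d) + 1)*exp(-d)/(3*exp(d) + 1)^2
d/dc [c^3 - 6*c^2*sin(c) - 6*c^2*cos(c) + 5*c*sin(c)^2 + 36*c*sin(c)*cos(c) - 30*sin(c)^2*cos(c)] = -6*sqrt(2)*c^2*cos(c + pi/4) + 3*c^2 + 5*c*sin(2*c) - 12*sqrt(2)*c*sin(c + pi/4) + 36*c*cos(2*c) + 15*sin(c)/2 + 18*sin(2*c) - 45*sin(3*c)/2 - 5*cos(2*c)/2 + 5/2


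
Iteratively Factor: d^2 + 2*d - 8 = (d - 2)*(d + 4)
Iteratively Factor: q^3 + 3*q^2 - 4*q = (q - 1)*(q^2 + 4*q) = (q - 1)*(q + 4)*(q)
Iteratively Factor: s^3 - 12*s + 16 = (s - 2)*(s^2 + 2*s - 8) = (s - 2)^2*(s + 4)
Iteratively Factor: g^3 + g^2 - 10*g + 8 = (g + 4)*(g^2 - 3*g + 2) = (g - 1)*(g + 4)*(g - 2)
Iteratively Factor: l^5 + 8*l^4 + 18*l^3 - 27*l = (l + 3)*(l^4 + 5*l^3 + 3*l^2 - 9*l) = (l + 3)^2*(l^3 + 2*l^2 - 3*l) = l*(l + 3)^2*(l^2 + 2*l - 3) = l*(l + 3)^3*(l - 1)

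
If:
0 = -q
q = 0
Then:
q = 0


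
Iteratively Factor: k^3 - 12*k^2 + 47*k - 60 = (k - 3)*(k^2 - 9*k + 20) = (k - 5)*(k - 3)*(k - 4)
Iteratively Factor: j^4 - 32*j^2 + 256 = (j - 4)*(j^3 + 4*j^2 - 16*j - 64) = (j - 4)*(j + 4)*(j^2 - 16) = (j - 4)*(j + 4)^2*(j - 4)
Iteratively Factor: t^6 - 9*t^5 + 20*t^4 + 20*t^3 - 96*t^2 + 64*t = (t - 4)*(t^5 - 5*t^4 + 20*t^2 - 16*t) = t*(t - 4)*(t^4 - 5*t^3 + 20*t - 16) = t*(t - 4)*(t + 2)*(t^3 - 7*t^2 + 14*t - 8) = t*(t - 4)*(t - 2)*(t + 2)*(t^2 - 5*t + 4) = t*(t - 4)*(t - 2)*(t - 1)*(t + 2)*(t - 4)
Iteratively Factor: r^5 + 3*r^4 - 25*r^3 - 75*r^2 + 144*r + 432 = (r + 3)*(r^4 - 25*r^2 + 144) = (r + 3)^2*(r^3 - 3*r^2 - 16*r + 48) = (r - 4)*(r + 3)^2*(r^2 + r - 12) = (r - 4)*(r + 3)^2*(r + 4)*(r - 3)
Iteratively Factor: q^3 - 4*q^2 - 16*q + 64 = (q - 4)*(q^2 - 16) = (q - 4)*(q + 4)*(q - 4)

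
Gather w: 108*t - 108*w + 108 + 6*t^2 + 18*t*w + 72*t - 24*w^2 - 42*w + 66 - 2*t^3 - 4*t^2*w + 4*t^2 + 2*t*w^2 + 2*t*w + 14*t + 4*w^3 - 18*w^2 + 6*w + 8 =-2*t^3 + 10*t^2 + 194*t + 4*w^3 + w^2*(2*t - 42) + w*(-4*t^2 + 20*t - 144) + 182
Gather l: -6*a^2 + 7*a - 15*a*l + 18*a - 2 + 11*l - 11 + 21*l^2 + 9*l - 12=-6*a^2 + 25*a + 21*l^2 + l*(20 - 15*a) - 25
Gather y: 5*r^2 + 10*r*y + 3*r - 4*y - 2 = 5*r^2 + 3*r + y*(10*r - 4) - 2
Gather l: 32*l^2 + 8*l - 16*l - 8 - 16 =32*l^2 - 8*l - 24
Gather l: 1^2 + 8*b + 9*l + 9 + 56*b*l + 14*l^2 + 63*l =8*b + 14*l^2 + l*(56*b + 72) + 10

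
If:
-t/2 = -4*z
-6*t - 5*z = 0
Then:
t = 0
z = 0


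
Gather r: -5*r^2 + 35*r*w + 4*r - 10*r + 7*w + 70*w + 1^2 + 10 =-5*r^2 + r*(35*w - 6) + 77*w + 11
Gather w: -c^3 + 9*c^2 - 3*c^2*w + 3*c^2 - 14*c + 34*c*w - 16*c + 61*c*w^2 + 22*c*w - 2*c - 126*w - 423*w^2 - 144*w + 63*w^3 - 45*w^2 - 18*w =-c^3 + 12*c^2 - 32*c + 63*w^3 + w^2*(61*c - 468) + w*(-3*c^2 + 56*c - 288)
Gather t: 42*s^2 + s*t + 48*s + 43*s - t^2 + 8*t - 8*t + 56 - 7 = 42*s^2 + s*t + 91*s - t^2 + 49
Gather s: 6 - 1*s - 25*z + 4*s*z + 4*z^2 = s*(4*z - 1) + 4*z^2 - 25*z + 6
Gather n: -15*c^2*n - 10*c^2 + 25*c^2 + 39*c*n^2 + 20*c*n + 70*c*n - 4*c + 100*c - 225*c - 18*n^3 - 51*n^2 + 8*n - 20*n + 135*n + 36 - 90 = 15*c^2 - 129*c - 18*n^3 + n^2*(39*c - 51) + n*(-15*c^2 + 90*c + 123) - 54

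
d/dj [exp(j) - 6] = exp(j)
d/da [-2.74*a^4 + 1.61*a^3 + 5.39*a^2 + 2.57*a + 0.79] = -10.96*a^3 + 4.83*a^2 + 10.78*a + 2.57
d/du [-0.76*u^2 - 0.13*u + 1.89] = -1.52*u - 0.13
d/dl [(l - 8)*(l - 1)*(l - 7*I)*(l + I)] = 4*l^3 + l^2*(-27 - 18*I) + l*(30 + 108*I) - 63 - 48*I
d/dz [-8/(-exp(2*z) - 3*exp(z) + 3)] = (-16*exp(z) - 24)*exp(z)/(exp(2*z) + 3*exp(z) - 3)^2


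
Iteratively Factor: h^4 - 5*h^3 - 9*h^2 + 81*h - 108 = (h - 3)*(h^3 - 2*h^2 - 15*h + 36) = (h - 3)^2*(h^2 + h - 12) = (h - 3)^2*(h + 4)*(h - 3)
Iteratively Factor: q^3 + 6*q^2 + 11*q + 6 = (q + 2)*(q^2 + 4*q + 3) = (q + 1)*(q + 2)*(q + 3)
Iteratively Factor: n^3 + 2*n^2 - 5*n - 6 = (n + 3)*(n^2 - n - 2) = (n + 1)*(n + 3)*(n - 2)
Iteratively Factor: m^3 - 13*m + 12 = (m - 3)*(m^2 + 3*m - 4) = (m - 3)*(m + 4)*(m - 1)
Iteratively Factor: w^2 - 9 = (w + 3)*(w - 3)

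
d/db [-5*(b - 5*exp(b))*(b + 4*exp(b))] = 5*b*exp(b) - 10*b + 200*exp(2*b) + 5*exp(b)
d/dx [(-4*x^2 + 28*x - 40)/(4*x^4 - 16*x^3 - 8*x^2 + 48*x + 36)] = (2*x^3 - 21*x^2 + 60*x - 61)/(x^6 - 6*x^5 + 3*x^4 + 28*x^3 - 9*x^2 - 54*x - 27)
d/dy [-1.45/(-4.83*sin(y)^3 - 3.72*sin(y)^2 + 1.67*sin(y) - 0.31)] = (-21.0105*sin(y)^2 - 10.788*sin(y) + 2.4215)*cos(y)/(4.83*sin(y)^3 + 3.72*sin(y)^2 - 1.67*sin(y) + 0.31)^2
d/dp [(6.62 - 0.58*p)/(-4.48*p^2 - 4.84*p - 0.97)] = (-2.5984*p^2 + 59.3152*p + 32.6034)/(20.0704*p^4 + 43.3664*p^3 + 32.1168*p^2 + 9.3896*p + 0.9409)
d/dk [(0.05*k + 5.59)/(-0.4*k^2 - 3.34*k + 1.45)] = (0.02*k^2 + 4.472*k + 18.7431)/(0.16*k^4 + 2.672*k^3 + 9.9956*k^2 - 9.686*k + 2.1025)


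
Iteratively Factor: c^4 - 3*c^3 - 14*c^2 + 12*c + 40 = (c - 2)*(c^3 - c^2 - 16*c - 20) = (c - 2)*(c + 2)*(c^2 - 3*c - 10) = (c - 5)*(c - 2)*(c + 2)*(c + 2)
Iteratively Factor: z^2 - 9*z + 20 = (z - 4)*(z - 5)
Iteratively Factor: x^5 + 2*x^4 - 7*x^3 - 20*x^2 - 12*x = (x + 2)*(x^4 - 7*x^2 - 6*x) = (x - 3)*(x + 2)*(x^3 + 3*x^2 + 2*x) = (x - 3)*(x + 2)^2*(x^2 + x) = (x - 3)*(x + 1)*(x + 2)^2*(x)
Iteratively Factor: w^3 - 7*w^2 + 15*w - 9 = (w - 3)*(w^2 - 4*w + 3) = (w - 3)*(w - 1)*(w - 3)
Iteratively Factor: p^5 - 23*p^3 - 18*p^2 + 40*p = (p - 1)*(p^4 + p^3 - 22*p^2 - 40*p) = (p - 1)*(p + 2)*(p^3 - p^2 - 20*p) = p*(p - 1)*(p + 2)*(p^2 - p - 20) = p*(p - 1)*(p + 2)*(p + 4)*(p - 5)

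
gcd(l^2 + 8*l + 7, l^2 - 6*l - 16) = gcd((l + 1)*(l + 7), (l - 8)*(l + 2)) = 1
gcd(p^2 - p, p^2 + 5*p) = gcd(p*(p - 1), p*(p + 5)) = p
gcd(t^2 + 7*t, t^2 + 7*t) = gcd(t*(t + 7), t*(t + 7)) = t^2 + 7*t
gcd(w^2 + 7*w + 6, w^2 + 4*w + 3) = w + 1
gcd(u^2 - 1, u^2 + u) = u + 1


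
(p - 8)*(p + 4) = p^2 - 4*p - 32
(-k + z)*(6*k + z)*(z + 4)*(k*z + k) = -6*k^3*z^2 - 30*k^3*z - 24*k^3 + 5*k^2*z^3 + 25*k^2*z^2 + 20*k^2*z + k*z^4 + 5*k*z^3 + 4*k*z^2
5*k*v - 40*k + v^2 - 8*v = (5*k + v)*(v - 8)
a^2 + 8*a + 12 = (a + 2)*(a + 6)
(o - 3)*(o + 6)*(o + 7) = o^3 + 10*o^2 + 3*o - 126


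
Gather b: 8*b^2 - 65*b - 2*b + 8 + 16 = 8*b^2 - 67*b + 24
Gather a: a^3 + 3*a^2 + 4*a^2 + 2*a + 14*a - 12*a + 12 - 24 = a^3 + 7*a^2 + 4*a - 12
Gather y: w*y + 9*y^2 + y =9*y^2 + y*(w + 1)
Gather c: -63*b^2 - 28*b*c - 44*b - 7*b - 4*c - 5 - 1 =-63*b^2 - 51*b + c*(-28*b - 4) - 6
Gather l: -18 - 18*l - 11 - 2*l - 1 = -20*l - 30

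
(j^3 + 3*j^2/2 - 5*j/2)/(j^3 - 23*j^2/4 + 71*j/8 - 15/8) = 4*j*(2*j^2 + 3*j - 5)/(8*j^3 - 46*j^2 + 71*j - 15)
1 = 1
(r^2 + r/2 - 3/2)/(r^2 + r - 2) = (r + 3/2)/(r + 2)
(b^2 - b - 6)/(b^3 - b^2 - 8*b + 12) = (b^2 - b - 6)/(b^3 - b^2 - 8*b + 12)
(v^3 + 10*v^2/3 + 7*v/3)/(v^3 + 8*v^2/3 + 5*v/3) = (3*v + 7)/(3*v + 5)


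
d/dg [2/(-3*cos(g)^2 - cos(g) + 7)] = -2*(6*cos(g) + 1)*sin(g)/(3*cos(g)^2 + cos(g) - 7)^2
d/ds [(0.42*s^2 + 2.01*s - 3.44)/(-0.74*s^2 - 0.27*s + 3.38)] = (1.374*s^2 - 2.252*s + 5.865)/(0.5476*s^4 + 0.3996*s^3 - 4.9295*s^2 - 1.8252*s + 11.4244)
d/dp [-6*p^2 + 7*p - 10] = 7 - 12*p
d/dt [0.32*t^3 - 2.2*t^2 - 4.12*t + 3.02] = 0.96*t^2 - 4.4*t - 4.12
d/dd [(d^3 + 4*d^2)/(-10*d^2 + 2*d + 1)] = d*(-10*d^3 + 4*d^2 + 11*d + 8)/(100*d^4 - 40*d^3 - 16*d^2 + 4*d + 1)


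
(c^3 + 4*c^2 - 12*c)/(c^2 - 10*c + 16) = c*(c + 6)/(c - 8)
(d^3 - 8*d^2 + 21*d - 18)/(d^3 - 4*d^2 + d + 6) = (d - 3)/(d + 1)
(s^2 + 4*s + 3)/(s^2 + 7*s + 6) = (s + 3)/(s + 6)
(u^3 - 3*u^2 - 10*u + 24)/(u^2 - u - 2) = (u^2 - u - 12)/(u + 1)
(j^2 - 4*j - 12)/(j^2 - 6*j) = (j + 2)/j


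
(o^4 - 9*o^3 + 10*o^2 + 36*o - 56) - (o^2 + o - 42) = o^4 - 9*o^3 + 9*o^2 + 35*o - 14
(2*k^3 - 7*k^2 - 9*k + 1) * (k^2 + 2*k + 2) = 2*k^5 - 3*k^4 - 19*k^3 - 31*k^2 - 16*k + 2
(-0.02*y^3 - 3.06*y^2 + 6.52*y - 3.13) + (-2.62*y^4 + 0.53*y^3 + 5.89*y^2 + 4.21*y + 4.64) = -2.62*y^4 + 0.51*y^3 + 2.83*y^2 + 10.73*y + 1.51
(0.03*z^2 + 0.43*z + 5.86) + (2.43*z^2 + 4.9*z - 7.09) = 2.46*z^2 + 5.33*z - 1.23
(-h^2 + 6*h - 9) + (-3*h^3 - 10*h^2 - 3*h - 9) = -3*h^3 - 11*h^2 + 3*h - 18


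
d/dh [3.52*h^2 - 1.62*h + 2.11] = 7.04*h - 1.62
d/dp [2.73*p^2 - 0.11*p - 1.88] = 5.46*p - 0.11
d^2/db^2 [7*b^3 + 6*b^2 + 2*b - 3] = 42*b + 12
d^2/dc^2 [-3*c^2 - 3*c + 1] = -6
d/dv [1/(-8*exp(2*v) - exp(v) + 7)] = (16*exp(v) + 1)*exp(v)/(8*exp(2*v) + exp(v) - 7)^2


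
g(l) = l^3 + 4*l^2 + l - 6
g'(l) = 3*l^2 + 8*l + 1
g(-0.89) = -4.43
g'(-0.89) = -3.74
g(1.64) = 10.81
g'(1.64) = 22.19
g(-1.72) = -0.97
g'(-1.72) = -3.88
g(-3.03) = -0.12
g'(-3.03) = 4.30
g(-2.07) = 0.20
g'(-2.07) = -2.71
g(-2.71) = 0.76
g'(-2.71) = 1.35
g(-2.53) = 0.88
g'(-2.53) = -0.04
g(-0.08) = -6.05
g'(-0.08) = 0.38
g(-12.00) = -1170.00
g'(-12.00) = 337.00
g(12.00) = 2310.00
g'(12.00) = 529.00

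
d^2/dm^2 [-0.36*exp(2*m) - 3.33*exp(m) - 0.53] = (-1.44*exp(m) - 3.33)*exp(m)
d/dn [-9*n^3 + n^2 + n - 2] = -27*n^2 + 2*n + 1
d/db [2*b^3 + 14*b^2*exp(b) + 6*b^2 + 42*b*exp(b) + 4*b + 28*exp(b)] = 14*b^2*exp(b) + 6*b^2 + 70*b*exp(b) + 12*b + 70*exp(b) + 4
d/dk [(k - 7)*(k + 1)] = 2*k - 6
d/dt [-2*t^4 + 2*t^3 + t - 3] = -8*t^3 + 6*t^2 + 1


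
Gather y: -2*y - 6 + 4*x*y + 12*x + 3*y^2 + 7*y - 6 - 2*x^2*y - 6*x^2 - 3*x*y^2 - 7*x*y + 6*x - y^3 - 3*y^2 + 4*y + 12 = -6*x^2 - 3*x*y^2 + 18*x - y^3 + y*(-2*x^2 - 3*x + 9)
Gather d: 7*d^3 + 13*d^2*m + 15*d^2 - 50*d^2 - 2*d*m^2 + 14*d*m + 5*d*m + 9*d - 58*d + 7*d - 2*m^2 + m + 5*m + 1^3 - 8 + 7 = 7*d^3 + d^2*(13*m - 35) + d*(-2*m^2 + 19*m - 42) - 2*m^2 + 6*m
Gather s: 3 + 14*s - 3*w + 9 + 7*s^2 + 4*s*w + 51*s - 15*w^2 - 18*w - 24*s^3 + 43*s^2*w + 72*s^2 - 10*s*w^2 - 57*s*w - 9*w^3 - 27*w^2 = -24*s^3 + s^2*(43*w + 79) + s*(-10*w^2 - 53*w + 65) - 9*w^3 - 42*w^2 - 21*w + 12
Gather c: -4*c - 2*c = -6*c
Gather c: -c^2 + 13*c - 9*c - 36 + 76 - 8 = -c^2 + 4*c + 32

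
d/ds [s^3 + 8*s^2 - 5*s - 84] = 3*s^2 + 16*s - 5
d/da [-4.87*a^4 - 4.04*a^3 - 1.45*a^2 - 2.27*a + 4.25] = -19.48*a^3 - 12.12*a^2 - 2.9*a - 2.27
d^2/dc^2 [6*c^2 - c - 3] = 12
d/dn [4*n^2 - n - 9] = 8*n - 1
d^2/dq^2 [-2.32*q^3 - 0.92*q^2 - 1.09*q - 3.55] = -13.92*q - 1.84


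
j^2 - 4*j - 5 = (j - 5)*(j + 1)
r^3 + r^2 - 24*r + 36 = (r - 3)*(r - 2)*(r + 6)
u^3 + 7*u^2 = u^2*(u + 7)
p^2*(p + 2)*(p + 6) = p^4 + 8*p^3 + 12*p^2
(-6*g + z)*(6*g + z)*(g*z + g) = -36*g^3*z - 36*g^3 + g*z^3 + g*z^2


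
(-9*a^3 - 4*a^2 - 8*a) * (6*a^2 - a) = -54*a^5 - 15*a^4 - 44*a^3 + 8*a^2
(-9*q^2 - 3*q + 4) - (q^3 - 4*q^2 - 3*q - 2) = -q^3 - 5*q^2 + 6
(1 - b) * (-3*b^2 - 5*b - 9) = 3*b^3 + 2*b^2 + 4*b - 9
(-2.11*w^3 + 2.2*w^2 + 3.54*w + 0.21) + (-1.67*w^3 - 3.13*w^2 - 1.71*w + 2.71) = -3.78*w^3 - 0.93*w^2 + 1.83*w + 2.92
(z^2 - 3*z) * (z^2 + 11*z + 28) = z^4 + 8*z^3 - 5*z^2 - 84*z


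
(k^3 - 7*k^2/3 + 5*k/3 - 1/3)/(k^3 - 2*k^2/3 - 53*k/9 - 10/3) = 3*(-3*k^3 + 7*k^2 - 5*k + 1)/(-9*k^3 + 6*k^2 + 53*k + 30)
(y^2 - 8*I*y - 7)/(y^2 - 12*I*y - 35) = (y - I)/(y - 5*I)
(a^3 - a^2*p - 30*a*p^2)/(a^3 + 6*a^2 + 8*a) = (a^2 - a*p - 30*p^2)/(a^2 + 6*a + 8)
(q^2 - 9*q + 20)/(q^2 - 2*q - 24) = (-q^2 + 9*q - 20)/(-q^2 + 2*q + 24)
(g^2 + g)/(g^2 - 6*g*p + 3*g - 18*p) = g*(g + 1)/(g^2 - 6*g*p + 3*g - 18*p)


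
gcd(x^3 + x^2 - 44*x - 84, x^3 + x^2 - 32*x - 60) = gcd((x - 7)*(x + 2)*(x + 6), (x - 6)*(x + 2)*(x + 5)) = x + 2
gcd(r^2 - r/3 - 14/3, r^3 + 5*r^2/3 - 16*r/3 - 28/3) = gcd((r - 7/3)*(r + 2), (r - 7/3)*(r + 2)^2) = r^2 - r/3 - 14/3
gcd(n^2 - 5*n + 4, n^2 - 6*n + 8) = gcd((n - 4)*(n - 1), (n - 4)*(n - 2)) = n - 4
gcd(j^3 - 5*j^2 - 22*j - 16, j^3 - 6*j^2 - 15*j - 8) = j^2 - 7*j - 8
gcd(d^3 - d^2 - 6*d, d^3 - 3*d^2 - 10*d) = d^2 + 2*d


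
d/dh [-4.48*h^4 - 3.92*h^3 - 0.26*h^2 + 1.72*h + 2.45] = -17.92*h^3 - 11.76*h^2 - 0.52*h + 1.72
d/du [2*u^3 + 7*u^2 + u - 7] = 6*u^2 + 14*u + 1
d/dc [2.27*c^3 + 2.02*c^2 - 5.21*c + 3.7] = 6.81*c^2 + 4.04*c - 5.21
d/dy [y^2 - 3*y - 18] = 2*y - 3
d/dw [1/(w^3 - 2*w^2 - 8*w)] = (-3*w^2 + 4*w + 8)/(w^2*(-w^2 + 2*w + 8)^2)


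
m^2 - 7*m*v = m*(m - 7*v)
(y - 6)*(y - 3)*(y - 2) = y^3 - 11*y^2 + 36*y - 36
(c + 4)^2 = c^2 + 8*c + 16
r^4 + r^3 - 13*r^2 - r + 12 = (r - 3)*(r - 1)*(r + 1)*(r + 4)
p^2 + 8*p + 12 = (p + 2)*(p + 6)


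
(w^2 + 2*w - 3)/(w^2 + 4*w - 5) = (w + 3)/(w + 5)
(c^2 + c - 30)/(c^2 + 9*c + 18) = (c - 5)/(c + 3)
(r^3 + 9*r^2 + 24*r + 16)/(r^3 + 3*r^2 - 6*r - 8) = (r + 4)/(r - 2)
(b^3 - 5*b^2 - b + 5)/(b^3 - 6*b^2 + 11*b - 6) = (b^2 - 4*b - 5)/(b^2 - 5*b + 6)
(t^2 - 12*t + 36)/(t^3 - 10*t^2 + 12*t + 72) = 1/(t + 2)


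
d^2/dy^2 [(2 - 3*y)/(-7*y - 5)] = -406/(7*y + 5)^3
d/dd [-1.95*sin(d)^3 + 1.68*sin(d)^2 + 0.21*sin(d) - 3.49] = (-5.85*sin(d)^2 + 3.36*sin(d) + 0.21)*cos(d)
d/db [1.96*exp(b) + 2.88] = 1.96*exp(b)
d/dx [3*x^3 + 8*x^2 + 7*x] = 9*x^2 + 16*x + 7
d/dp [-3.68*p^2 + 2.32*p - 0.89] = 2.32 - 7.36*p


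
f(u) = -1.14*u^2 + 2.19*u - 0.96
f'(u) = 2.19 - 2.28*u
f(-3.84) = -26.18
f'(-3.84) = 10.95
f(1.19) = 0.03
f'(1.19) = -0.52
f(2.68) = -3.28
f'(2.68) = -3.92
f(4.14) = -11.43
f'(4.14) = -7.25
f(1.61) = -0.39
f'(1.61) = -1.48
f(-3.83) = -26.07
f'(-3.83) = 10.92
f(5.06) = -19.07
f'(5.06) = -9.35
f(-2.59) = -14.28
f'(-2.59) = 8.10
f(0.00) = -0.96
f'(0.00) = 2.19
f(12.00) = -138.84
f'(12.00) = -25.17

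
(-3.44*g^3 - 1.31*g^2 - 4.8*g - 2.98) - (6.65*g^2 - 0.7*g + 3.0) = -3.44*g^3 - 7.96*g^2 - 4.1*g - 5.98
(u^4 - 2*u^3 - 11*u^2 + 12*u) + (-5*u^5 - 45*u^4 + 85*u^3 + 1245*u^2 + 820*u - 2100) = -5*u^5 - 44*u^4 + 83*u^3 + 1234*u^2 + 832*u - 2100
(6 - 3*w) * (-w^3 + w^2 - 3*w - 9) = 3*w^4 - 9*w^3 + 15*w^2 + 9*w - 54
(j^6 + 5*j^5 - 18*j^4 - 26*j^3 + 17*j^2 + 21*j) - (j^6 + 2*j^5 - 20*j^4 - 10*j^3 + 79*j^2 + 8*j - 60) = 3*j^5 + 2*j^4 - 16*j^3 - 62*j^2 + 13*j + 60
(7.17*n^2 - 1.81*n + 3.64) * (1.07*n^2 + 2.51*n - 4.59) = 7.6719*n^4 + 16.06*n^3 - 33.5586*n^2 + 17.4443*n - 16.7076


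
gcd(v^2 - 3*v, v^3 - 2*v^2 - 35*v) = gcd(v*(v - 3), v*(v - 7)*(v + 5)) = v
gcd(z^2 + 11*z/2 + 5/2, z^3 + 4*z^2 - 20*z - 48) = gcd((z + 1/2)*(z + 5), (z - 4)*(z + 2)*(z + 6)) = 1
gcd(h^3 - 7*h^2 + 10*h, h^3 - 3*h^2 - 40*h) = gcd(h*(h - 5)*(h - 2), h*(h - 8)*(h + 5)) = h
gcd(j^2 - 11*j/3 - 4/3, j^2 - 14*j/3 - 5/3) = j + 1/3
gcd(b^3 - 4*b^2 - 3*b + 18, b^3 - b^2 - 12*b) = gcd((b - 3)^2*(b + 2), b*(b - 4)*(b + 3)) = 1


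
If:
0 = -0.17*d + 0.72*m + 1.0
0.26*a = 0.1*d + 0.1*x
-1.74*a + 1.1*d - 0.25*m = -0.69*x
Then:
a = 0.363126886046846*x - 0.359247018249749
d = -0.0558700962782009*x - 0.934042247449346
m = -0.0131915505101308*x - 1.60942664175887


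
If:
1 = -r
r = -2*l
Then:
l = 1/2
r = -1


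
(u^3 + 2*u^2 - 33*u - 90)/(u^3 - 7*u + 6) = (u^2 - u - 30)/(u^2 - 3*u + 2)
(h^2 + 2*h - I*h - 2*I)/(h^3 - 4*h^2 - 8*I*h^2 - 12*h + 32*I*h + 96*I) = (h - I)/(h^2 + h*(-6 - 8*I) + 48*I)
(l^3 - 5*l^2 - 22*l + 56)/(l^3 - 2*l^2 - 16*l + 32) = (l - 7)/(l - 4)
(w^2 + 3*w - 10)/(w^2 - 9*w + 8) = (w^2 + 3*w - 10)/(w^2 - 9*w + 8)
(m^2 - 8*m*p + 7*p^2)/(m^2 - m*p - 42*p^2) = (m - p)/(m + 6*p)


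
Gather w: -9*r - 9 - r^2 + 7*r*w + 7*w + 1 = -r^2 - 9*r + w*(7*r + 7) - 8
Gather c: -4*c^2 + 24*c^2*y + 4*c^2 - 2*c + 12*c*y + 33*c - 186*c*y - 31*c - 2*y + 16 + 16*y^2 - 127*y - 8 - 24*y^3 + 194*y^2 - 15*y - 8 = 24*c^2*y - 174*c*y - 24*y^3 + 210*y^2 - 144*y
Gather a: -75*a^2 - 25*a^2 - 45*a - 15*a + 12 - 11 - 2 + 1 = -100*a^2 - 60*a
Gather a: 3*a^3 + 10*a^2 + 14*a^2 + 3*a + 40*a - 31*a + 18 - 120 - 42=3*a^3 + 24*a^2 + 12*a - 144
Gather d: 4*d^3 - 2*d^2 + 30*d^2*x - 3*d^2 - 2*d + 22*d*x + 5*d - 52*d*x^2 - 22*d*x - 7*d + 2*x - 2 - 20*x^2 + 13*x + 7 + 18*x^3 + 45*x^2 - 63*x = 4*d^3 + d^2*(30*x - 5) + d*(-52*x^2 - 4) + 18*x^3 + 25*x^2 - 48*x + 5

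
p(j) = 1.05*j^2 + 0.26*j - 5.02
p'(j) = 2.1*j + 0.26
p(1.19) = -3.22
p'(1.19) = 2.76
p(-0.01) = -5.02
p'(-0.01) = 0.24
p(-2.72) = 2.04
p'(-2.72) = -5.45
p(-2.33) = 0.07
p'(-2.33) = -4.63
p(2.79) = 3.88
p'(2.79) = 6.12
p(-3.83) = 9.39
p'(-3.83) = -7.78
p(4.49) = 17.32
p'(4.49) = 9.69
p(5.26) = 25.40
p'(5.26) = 11.31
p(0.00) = -5.02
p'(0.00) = 0.26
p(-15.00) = 227.33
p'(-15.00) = -31.24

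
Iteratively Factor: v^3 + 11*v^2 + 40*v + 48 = (v + 3)*(v^2 + 8*v + 16) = (v + 3)*(v + 4)*(v + 4)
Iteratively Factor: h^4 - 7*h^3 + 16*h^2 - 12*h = (h - 2)*(h^3 - 5*h^2 + 6*h) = h*(h - 2)*(h^2 - 5*h + 6) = h*(h - 2)^2*(h - 3)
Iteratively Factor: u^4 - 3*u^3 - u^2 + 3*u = (u - 3)*(u^3 - u) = u*(u - 3)*(u^2 - 1) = u*(u - 3)*(u + 1)*(u - 1)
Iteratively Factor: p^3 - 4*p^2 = (p - 4)*(p^2) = p*(p - 4)*(p)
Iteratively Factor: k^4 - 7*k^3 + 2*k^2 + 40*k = (k + 2)*(k^3 - 9*k^2 + 20*k) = (k - 4)*(k + 2)*(k^2 - 5*k) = (k - 5)*(k - 4)*(k + 2)*(k)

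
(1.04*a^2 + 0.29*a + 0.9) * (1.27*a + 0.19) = 1.3208*a^3 + 0.5659*a^2 + 1.1981*a + 0.171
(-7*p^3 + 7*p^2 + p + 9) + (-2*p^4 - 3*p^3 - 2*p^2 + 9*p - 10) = -2*p^4 - 10*p^3 + 5*p^2 + 10*p - 1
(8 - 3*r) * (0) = 0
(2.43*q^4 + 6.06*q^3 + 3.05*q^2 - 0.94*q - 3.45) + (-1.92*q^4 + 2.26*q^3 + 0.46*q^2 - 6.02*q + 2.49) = 0.51*q^4 + 8.32*q^3 + 3.51*q^2 - 6.96*q - 0.96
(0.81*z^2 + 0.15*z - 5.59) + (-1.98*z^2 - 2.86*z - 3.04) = -1.17*z^2 - 2.71*z - 8.63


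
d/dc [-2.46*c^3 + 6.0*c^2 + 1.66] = c*(12.0 - 7.38*c)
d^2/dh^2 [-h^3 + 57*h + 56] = -6*h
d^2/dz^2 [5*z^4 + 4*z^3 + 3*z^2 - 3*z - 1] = 60*z^2 + 24*z + 6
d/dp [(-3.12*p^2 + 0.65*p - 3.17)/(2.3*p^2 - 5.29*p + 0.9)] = (15.0098*p^2 + 8.966*p - 16.1843)/(5.29*p^4 - 24.334*p^3 + 32.1241*p^2 - 9.522*p + 0.81)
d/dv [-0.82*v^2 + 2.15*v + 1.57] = 2.15 - 1.64*v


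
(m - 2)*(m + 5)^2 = m^3 + 8*m^2 + 5*m - 50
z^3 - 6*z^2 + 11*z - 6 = (z - 3)*(z - 2)*(z - 1)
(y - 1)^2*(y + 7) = y^3 + 5*y^2 - 13*y + 7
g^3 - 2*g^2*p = g^2*(g - 2*p)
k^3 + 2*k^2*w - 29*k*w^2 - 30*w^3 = (k - 5*w)*(k + w)*(k + 6*w)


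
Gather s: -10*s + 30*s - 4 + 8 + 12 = 20*s + 16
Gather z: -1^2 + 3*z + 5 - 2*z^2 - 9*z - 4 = -2*z^2 - 6*z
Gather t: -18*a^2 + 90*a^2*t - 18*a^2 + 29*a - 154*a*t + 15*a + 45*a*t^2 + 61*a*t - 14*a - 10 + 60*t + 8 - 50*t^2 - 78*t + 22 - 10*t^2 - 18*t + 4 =-36*a^2 + 30*a + t^2*(45*a - 60) + t*(90*a^2 - 93*a - 36) + 24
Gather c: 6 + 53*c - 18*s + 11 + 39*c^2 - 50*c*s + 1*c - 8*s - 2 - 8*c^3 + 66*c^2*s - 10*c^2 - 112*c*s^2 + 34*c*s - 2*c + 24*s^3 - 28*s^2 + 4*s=-8*c^3 + c^2*(66*s + 29) + c*(-112*s^2 - 16*s + 52) + 24*s^3 - 28*s^2 - 22*s + 15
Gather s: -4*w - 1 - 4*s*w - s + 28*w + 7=s*(-4*w - 1) + 24*w + 6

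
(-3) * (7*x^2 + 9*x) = -21*x^2 - 27*x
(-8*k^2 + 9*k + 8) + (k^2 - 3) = -7*k^2 + 9*k + 5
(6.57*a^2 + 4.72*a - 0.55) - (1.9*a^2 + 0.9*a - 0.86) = 4.67*a^2 + 3.82*a + 0.31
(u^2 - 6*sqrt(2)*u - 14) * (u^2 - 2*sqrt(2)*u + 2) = u^4 - 8*sqrt(2)*u^3 + 12*u^2 + 16*sqrt(2)*u - 28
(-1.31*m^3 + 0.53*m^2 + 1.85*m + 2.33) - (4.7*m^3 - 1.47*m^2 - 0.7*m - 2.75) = -6.01*m^3 + 2.0*m^2 + 2.55*m + 5.08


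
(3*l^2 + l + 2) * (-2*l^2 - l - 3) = -6*l^4 - 5*l^3 - 14*l^2 - 5*l - 6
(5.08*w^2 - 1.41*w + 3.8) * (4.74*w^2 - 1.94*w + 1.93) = 24.0792*w^4 - 16.5386*w^3 + 30.5518*w^2 - 10.0933*w + 7.334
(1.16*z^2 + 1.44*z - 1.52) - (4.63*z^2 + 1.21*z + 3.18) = -3.47*z^2 + 0.23*z - 4.7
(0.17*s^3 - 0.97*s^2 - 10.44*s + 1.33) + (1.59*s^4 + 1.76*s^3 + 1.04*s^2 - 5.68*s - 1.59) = 1.59*s^4 + 1.93*s^3 + 0.0700000000000001*s^2 - 16.12*s - 0.26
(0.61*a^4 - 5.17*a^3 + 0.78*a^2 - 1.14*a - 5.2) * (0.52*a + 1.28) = 0.3172*a^5 - 1.9076*a^4 - 6.212*a^3 + 0.4056*a^2 - 4.1632*a - 6.656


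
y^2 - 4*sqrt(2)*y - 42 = (y - 7*sqrt(2))*(y + 3*sqrt(2))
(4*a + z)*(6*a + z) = 24*a^2 + 10*a*z + z^2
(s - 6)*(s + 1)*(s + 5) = s^3 - 31*s - 30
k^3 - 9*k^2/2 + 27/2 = (k - 3)^2*(k + 3/2)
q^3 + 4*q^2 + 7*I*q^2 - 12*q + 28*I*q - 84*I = (q - 2)*(q + 6)*(q + 7*I)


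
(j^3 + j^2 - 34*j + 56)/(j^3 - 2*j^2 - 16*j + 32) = (j + 7)/(j + 4)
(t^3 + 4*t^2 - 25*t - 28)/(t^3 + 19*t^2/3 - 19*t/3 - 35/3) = 3*(t - 4)/(3*t - 5)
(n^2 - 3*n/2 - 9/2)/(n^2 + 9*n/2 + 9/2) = (n - 3)/(n + 3)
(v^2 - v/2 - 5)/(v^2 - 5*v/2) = (v + 2)/v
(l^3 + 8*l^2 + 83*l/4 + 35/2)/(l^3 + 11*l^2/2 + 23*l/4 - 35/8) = 2*(l + 2)/(2*l - 1)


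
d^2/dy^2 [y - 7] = 0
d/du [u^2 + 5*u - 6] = 2*u + 5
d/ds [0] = 0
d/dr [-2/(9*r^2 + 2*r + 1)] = 4*(9*r + 1)/(9*r^2 + 2*r + 1)^2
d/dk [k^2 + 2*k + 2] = 2*k + 2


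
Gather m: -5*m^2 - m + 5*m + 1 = -5*m^2 + 4*m + 1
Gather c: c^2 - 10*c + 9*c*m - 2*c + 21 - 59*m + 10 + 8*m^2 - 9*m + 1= c^2 + c*(9*m - 12) + 8*m^2 - 68*m + 32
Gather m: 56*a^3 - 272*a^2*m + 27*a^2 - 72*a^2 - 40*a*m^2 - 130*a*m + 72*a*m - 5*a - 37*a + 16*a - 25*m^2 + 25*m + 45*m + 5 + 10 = 56*a^3 - 45*a^2 - 26*a + m^2*(-40*a - 25) + m*(-272*a^2 - 58*a + 70) + 15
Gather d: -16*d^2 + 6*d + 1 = -16*d^2 + 6*d + 1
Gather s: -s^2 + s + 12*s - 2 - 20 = -s^2 + 13*s - 22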